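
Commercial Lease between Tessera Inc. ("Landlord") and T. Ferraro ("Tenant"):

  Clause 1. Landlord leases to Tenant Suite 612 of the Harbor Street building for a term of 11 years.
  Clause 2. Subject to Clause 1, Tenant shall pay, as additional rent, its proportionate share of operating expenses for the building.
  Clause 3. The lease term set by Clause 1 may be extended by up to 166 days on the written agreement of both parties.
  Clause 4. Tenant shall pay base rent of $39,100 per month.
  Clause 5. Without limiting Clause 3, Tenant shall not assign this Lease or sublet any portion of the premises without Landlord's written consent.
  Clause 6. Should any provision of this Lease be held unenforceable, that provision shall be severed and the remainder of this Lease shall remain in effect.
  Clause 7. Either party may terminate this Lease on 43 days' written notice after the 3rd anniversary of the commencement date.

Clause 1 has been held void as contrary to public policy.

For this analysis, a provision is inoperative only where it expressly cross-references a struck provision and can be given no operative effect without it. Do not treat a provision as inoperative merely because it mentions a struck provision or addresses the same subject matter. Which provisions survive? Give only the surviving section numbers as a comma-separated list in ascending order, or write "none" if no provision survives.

Clause 1 is struck. Clause 3 operates only by reference to Clause 1, so it falls with Clause 1. Clause 2 mentions Clause 1 but its own obligation stands independently of Clause 1, so Clause 2 is not affected. Clause 5 mentions Clause 3 but its own obligation stands independently of Clause 3, so Clause 5 is not affected. Under the severability clause in Clause 6, the remaining provisions continue in force. That leaves Clause 2, Clause 4, Clause 5, Clause 6, and Clause 7 in effect.

2, 4, 5, 6, 7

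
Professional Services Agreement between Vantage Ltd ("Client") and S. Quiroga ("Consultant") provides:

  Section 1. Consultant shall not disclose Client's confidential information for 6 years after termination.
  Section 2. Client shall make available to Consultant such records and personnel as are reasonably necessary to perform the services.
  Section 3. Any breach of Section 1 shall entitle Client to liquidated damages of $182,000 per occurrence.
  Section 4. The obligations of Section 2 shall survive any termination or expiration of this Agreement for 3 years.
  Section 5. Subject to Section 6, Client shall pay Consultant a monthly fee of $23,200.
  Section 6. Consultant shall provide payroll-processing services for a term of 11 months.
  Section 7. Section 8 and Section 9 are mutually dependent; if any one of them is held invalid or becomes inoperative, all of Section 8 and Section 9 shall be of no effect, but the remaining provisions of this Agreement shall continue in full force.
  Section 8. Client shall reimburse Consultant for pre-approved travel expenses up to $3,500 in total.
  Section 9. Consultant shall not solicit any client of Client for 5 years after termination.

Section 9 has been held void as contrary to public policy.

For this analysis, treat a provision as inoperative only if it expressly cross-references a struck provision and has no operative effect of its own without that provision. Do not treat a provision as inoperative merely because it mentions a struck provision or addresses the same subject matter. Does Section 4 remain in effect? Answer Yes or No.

Yes

Section 9 is struck. No other provision's operative terms depend on Section 9. Section 7 declares Section 8 and Section 9 mutually dependent; since one of them has fallen, all of them are of no effect. That brings down Section 8 as well. The remainder continues in force under Section 7. Section 1, Section 2, Section 3, Section 4, Section 5, Section 6, and Section 7 remain in effect. Section 4 is among the surviving provisions, so the answer is yes.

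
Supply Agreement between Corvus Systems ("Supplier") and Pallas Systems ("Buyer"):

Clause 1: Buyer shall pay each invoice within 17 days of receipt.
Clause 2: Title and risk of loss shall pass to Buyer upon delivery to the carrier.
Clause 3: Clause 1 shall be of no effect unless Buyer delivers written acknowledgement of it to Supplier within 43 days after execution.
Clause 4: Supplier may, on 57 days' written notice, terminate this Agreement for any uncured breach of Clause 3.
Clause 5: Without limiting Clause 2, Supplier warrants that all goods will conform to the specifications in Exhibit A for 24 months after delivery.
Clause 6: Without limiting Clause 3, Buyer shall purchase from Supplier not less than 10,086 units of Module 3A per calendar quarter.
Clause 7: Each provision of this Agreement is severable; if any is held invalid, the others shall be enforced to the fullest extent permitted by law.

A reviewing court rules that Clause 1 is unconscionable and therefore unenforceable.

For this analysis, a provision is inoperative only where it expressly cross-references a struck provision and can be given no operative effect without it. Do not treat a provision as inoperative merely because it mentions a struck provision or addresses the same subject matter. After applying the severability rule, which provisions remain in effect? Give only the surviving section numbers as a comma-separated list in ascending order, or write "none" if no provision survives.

Clause 1 is struck. Clause 3 operates only by reference to Clause 1, so it falls with Clause 1. Clause 4 merely fixes the termination right for breach of Clause 3; with Clause 3 gone it has nothing to operate on and falls away. Clause 6 mentions Clause 3 but its own obligation stands independently of Clause 3, so Clause 6 is not affected. Under the severability clause in Clause 7, the remaining provisions continue in force. Clause 2, Clause 5, Clause 6, and Clause 7 remain in effect.

2, 5, 6, 7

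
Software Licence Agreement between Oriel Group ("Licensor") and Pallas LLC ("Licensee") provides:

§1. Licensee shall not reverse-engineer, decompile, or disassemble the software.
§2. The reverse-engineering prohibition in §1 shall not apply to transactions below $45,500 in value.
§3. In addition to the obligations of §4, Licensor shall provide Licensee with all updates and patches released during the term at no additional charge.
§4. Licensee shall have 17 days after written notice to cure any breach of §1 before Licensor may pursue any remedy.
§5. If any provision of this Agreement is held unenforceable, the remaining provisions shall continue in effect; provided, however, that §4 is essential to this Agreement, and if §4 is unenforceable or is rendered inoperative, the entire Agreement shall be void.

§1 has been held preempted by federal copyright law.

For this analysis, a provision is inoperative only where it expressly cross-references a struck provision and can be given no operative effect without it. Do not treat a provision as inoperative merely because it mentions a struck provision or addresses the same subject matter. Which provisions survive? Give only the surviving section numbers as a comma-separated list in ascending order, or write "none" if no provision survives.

§1 is struck. §2 has no operative effect of its own apart from §1 and is therefore inoperative. §4 merely fixes the cure period for breach of §1; with §1 gone it has nothing to operate on and falls away. §5 makes §4 an essential term, and §4 has been rendered inoperative by the cascade; under §5, the entire Agreement is therefore void. No provision of the Agreement survives.

none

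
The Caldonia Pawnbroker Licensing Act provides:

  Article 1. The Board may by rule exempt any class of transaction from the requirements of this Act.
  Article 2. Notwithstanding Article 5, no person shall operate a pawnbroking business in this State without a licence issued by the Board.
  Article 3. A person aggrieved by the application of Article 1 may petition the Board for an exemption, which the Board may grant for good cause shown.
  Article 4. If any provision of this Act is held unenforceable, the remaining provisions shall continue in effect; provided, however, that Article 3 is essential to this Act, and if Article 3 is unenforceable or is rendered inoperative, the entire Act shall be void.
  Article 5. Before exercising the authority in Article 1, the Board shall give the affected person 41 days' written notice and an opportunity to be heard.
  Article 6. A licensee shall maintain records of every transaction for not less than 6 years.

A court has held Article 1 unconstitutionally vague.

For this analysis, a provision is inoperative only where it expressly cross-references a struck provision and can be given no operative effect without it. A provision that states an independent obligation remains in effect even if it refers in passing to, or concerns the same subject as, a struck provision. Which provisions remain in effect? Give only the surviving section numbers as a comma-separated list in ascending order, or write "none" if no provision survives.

none

Article 1 is struck. Article 3 has no operative effect of its own apart from Article 1 and is therefore inoperative. Article 5 merely fixes the notice-and-hearing requirement for Article 1; with Article 1 gone it has nothing to operate on and falls away. Article 4 makes Article 3 an essential term, and Article 3 has been rendered inoperative by the cascade; under Article 4, the entire Act is therefore void. No provision of the Act survives.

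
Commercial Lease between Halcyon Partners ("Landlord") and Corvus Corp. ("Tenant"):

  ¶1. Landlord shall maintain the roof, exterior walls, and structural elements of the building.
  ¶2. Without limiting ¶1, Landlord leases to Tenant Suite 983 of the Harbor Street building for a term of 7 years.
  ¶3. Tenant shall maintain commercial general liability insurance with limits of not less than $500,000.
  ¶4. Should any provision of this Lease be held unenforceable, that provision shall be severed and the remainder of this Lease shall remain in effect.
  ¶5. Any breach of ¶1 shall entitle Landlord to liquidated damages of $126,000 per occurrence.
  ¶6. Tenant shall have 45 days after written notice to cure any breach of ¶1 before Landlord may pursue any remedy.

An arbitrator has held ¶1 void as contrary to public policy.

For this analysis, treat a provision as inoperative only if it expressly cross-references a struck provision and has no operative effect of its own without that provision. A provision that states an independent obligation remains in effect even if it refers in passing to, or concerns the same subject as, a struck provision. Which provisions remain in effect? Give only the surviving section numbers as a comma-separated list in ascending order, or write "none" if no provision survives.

2, 3, 4

¶1 is struck. ¶5 does nothing except set the liquidated-damages amount by reference to ¶1; with ¶1 gone it has no independent effect and is inoperative. The only function of ¶6 is the cure period for breach of ¶1, so it cannot stand once ¶1 is removed. ¶2 mentions ¶1 but its own obligation stands independently of ¶1, so ¶2 is not affected. Under the severability clause in ¶4, the remaining provisions continue in force. The provisions still in force are ¶2, ¶3, and ¶4.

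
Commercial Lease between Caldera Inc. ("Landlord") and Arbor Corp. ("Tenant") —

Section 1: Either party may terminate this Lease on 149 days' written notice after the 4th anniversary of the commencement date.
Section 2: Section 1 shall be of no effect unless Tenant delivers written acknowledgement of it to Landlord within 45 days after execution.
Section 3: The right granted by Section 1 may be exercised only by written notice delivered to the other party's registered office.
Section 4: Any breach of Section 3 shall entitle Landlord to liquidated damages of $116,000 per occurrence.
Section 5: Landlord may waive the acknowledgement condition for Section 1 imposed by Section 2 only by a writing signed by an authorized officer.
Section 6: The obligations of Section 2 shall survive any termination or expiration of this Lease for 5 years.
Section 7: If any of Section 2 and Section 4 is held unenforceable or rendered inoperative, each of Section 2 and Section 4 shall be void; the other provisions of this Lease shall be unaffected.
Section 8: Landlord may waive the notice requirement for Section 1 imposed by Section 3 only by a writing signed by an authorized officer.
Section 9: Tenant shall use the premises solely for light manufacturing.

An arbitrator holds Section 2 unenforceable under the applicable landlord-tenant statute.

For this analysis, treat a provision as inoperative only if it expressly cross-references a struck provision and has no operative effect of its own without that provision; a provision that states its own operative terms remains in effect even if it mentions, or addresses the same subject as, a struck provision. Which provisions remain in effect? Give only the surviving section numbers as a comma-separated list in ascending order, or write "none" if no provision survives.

1, 3, 7, 8, 9

Section 2 is struck. Section 5 operates only by reference to Section 2, so it falls with Section 2. Section 6 merely fixes the survival period for Section 2; with Section 2 gone it has nothing to operate on and falls away. Section 7 declares Section 2 and Section 4 mutually dependent; since one of them has fallen, all of them are of no effect. That brings down Section 4 as well. The remainder continues in force under Section 7. Section 1, Section 3, Section 7, Section 8, and Section 9 remain in effect.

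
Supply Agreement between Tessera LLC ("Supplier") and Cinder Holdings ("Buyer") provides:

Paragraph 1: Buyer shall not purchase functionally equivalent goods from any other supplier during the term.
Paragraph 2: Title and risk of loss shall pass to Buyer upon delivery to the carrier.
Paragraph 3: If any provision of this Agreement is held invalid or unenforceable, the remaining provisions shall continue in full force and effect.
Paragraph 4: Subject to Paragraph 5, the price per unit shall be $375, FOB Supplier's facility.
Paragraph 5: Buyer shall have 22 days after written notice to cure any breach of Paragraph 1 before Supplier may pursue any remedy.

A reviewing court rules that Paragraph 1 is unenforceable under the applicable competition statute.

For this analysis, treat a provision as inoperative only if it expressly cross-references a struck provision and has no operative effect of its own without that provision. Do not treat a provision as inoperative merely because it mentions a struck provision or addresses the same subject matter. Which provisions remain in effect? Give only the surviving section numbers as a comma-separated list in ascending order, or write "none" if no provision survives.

Paragraph 1 is struck. Paragraph 5 has no operative effect of its own apart from Paragraph 1 and is therefore inoperative. Paragraph 4 mentions Paragraph 5 but its own obligation stands independently of Paragraph 5, so Paragraph 4 is not affected. Under the severability clause in Paragraph 3, the remaining provisions continue in force. The provisions still in force are Paragraph 2, Paragraph 3, and Paragraph 4.

2, 3, 4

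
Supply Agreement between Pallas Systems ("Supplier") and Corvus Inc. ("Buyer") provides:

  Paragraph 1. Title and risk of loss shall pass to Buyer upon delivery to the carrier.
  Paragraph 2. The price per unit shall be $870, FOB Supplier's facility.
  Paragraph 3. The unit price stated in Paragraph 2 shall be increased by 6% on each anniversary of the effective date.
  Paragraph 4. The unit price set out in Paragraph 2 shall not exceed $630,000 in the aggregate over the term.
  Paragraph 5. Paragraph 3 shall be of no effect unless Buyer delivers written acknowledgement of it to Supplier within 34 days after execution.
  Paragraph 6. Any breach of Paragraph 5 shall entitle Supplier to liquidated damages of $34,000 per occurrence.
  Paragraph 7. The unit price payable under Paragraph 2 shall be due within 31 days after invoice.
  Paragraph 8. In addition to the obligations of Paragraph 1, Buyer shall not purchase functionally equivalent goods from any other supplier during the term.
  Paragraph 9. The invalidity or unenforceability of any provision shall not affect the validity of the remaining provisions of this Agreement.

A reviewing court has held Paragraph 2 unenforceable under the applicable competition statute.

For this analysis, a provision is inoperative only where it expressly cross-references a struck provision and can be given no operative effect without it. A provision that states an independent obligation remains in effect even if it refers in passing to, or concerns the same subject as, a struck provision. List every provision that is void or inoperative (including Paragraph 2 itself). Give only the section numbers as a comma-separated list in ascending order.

2, 3, 4, 5, 6, 7

Paragraph 2 is struck. The whole of Paragraph 3 is the escalation of the unit price, defined by reference to Paragraph 2, so Paragraph 3 cannot stand once Paragraph 2 is removed. The whole of Paragraph 4 is the aggregate cap on the unit price, defined by reference to Paragraph 2, so Paragraph 4 cannot stand once Paragraph 2 is removed. The whole of Paragraph 7 is the payment deadline for the unit price, defined by reference to Paragraph 2, so Paragraph 7 cannot stand once Paragraph 2 is removed. Paragraph 5 operates only by reference to Paragraph 3, so it falls with Paragraph 3. Paragraph 6 does nothing except set the liquidated-damages amount by reference to Paragraph 5; with Paragraph 5 gone it has no independent effect and is inoperative. Under the severability clause in Paragraph 9, the remaining provisions continue in force. That leaves Paragraph 1, Paragraph 8, and Paragraph 9 in effect.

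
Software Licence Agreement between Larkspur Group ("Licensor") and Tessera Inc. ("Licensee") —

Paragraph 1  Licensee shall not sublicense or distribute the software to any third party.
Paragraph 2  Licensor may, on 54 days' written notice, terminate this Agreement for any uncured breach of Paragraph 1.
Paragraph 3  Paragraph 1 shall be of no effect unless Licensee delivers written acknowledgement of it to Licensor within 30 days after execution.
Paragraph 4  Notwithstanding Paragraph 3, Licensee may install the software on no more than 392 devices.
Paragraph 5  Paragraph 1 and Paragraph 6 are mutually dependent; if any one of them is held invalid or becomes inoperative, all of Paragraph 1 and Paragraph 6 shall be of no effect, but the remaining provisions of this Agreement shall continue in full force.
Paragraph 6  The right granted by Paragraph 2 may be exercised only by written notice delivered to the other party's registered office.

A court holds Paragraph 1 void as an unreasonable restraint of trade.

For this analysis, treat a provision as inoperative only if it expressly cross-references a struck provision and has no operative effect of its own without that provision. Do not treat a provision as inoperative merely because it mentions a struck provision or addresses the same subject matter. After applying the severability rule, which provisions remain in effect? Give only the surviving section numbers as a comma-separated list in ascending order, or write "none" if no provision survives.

Paragraph 1 is struck. Paragraph 2 merely fixes the termination right for breach of Paragraph 1; with Paragraph 1 gone it has nothing to operate on and falls away. The only function of Paragraph 3 is the acknowledgement condition for Paragraph 1, so it cannot stand once Paragraph 1 is removed. Paragraph 6 has no operative effect of its own apart from Paragraph 2 and is therefore inoperative. Paragraph 4 mentions Paragraph 3 but its own obligation stands independently of Paragraph 3, so Paragraph 4 is not affected. Paragraph 5 declares Paragraph 1 and Paragraph 6 mutually dependent; since one of them has fallen, all of them are of no effect. The remainder continues in force under Paragraph 5. Paragraph 4 and Paragraph 5 remain in effect.

4, 5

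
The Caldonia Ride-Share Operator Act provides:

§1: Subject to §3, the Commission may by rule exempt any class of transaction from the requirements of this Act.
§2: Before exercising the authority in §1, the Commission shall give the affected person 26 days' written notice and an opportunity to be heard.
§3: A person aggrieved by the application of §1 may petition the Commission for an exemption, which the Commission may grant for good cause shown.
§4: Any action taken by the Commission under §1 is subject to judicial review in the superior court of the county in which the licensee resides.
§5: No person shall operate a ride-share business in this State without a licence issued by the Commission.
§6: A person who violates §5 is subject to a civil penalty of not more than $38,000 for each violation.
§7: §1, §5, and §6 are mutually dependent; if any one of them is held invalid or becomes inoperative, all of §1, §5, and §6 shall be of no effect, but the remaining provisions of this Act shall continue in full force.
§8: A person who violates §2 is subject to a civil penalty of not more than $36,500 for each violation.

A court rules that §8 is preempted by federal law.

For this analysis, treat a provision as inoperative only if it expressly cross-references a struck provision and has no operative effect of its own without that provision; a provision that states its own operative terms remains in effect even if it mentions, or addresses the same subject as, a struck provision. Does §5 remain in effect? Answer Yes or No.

§8 is struck. Nothing else in the Act is defined by reference to §8. §7 ties §1, §5, and §6 together, but none of those is affected here; the remaining provisions continue in force under §7. The provisions still in force are §1, §2, §3, §4, §5, §6, and §7. §5 is among the surviving provisions, so the answer is yes.

Yes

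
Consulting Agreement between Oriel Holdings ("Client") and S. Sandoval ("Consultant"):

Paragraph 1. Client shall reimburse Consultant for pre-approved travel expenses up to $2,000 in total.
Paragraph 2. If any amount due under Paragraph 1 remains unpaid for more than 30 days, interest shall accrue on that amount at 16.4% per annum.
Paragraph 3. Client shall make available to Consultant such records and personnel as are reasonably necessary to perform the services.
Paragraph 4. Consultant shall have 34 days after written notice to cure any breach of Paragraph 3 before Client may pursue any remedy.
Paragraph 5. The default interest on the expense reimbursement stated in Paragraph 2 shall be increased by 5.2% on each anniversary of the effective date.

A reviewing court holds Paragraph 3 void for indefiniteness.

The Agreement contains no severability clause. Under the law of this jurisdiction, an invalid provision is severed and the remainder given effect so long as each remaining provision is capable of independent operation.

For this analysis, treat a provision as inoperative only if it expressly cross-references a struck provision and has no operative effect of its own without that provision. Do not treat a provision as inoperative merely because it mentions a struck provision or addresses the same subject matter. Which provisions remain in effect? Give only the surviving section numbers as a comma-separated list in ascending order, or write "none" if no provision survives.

Paragraph 3 is struck. Paragraph 4 operates only by reference to Paragraph 3, so it falls with Paragraph 3. Under the stated default rule, only provisions that cannot operate independently fall away; the rest are enforced. That leaves Paragraph 1, Paragraph 2, and Paragraph 5 in effect.

1, 2, 5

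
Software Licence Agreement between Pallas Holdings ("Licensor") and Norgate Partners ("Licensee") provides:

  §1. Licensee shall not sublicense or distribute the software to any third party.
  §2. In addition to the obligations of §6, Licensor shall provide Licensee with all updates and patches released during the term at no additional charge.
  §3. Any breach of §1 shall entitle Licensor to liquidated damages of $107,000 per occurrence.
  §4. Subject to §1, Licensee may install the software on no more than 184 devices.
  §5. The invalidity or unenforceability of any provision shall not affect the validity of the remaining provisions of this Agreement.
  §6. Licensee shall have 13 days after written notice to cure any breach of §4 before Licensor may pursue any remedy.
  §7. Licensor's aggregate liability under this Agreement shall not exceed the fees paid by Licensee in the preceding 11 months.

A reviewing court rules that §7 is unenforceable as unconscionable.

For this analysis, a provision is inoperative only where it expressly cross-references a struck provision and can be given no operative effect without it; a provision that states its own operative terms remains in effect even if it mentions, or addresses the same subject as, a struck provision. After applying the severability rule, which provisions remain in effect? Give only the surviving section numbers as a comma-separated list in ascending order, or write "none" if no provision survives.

1, 2, 3, 4, 5, 6

§7 is struck. Nothing else in the Agreement is defined by reference to §7. Under the severability clause in §5, the remaining provisions continue in force. That leaves §1, §2, §3, §4, §5, and §6 in effect.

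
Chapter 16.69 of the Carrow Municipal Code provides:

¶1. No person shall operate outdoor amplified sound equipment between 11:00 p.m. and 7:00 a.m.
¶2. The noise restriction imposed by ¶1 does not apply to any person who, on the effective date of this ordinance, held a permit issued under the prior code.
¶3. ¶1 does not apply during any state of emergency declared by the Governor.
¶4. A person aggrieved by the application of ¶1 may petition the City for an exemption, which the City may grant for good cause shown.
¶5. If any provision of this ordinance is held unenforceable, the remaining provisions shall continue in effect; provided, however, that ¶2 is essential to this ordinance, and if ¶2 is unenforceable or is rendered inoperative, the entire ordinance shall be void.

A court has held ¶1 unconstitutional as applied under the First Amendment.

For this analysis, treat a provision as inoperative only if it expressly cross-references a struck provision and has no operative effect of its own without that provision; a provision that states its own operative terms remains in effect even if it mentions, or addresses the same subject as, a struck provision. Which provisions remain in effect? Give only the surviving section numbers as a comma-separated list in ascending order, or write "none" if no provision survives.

¶1 is struck. ¶2 operates only by reference to ¶1, so it falls with ¶1. ¶3 merely fixes the emergency suspension of ¶1; with ¶1 gone it has nothing to operate on and falls away. ¶4 operates only by reference to ¶1, so it falls with ¶1. ¶5 makes ¶2 an essential term, and ¶2 has been rendered inoperative by the cascade; under ¶5, the entire ordinance is therefore void. No provision of the ordinance survives.

none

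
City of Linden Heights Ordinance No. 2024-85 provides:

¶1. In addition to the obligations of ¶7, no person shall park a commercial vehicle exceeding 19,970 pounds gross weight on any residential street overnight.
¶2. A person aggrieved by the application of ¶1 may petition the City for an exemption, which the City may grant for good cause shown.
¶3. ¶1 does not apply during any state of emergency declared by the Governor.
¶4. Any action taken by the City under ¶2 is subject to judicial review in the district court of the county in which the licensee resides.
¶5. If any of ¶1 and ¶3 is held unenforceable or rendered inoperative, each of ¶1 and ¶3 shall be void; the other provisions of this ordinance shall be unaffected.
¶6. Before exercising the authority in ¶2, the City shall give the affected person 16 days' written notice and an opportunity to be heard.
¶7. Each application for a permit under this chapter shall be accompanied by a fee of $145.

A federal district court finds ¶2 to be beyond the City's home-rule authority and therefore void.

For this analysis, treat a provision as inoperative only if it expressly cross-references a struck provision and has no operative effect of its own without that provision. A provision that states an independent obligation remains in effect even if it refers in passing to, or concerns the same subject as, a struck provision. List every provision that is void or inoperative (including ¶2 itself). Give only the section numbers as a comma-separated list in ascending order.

2, 4, 6

¶2 is struck. The only function of ¶4 is the judicial-review right for ¶2, so it cannot stand once ¶2 is removed. ¶6 operates only by reference to ¶2, so it falls with ¶2. ¶5 ties ¶1 and ¶3 together, but none of those is affected here; the remaining provisions continue in force under ¶5. ¶1, ¶3, ¶5, and ¶7 remain in effect.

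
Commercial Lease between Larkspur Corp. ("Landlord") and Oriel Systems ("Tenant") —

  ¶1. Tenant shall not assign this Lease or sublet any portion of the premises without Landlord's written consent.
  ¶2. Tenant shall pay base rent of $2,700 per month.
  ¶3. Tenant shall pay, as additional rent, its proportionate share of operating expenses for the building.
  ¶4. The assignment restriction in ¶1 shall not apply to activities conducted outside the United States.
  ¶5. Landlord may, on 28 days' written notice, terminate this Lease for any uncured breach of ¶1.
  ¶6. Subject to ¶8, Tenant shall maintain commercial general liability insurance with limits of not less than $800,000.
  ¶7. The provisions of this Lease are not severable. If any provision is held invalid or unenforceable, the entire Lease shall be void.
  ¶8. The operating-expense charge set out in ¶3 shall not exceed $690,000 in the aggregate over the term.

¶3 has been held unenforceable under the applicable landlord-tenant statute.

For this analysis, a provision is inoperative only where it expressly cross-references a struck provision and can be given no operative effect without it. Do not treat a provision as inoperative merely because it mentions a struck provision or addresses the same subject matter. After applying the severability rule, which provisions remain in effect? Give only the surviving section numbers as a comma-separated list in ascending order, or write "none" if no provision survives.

¶3 is struck. The whole of ¶8 is the aggregate cap on the operating-expense charge, defined by reference to ¶3, so ¶8 cannot stand once ¶3 is removed. ¶7 provides that the Lease is not severable, so the invalidity of any one provision voids the entire Lease. No provision of the Lease survives.

none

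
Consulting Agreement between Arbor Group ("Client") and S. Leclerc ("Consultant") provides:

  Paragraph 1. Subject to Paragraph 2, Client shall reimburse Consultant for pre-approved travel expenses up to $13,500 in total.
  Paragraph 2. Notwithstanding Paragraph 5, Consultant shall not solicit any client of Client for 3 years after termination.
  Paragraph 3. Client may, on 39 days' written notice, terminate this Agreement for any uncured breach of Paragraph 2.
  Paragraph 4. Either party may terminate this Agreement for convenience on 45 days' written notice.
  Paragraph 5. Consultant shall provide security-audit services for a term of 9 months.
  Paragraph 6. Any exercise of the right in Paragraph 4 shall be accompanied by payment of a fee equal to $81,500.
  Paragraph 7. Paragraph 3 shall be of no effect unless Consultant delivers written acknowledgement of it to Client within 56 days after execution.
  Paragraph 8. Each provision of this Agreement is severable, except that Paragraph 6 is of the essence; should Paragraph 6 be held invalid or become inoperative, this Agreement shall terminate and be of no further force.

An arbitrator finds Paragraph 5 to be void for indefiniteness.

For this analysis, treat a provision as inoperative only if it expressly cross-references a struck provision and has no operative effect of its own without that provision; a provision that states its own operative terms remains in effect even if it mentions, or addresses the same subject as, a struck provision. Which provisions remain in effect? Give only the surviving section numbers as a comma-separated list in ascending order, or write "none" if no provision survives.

1, 2, 3, 4, 6, 7, 8

Paragraph 5 is struck. Although Paragraph 2 refers to Paragraph 5, its operative terms do not depend on Paragraph 5, so it remains in effect. No other provision's operative terms depend on Paragraph 5. Paragraph 8 makes Paragraph 6 an essential term, but Paragraph 6 is unaffected, so the severability proviso in Paragraph 8 preserves the remaining provisions. The provisions still in force are Paragraph 1, Paragraph 2, Paragraph 3, Paragraph 4, Paragraph 6, Paragraph 7, and Paragraph 8.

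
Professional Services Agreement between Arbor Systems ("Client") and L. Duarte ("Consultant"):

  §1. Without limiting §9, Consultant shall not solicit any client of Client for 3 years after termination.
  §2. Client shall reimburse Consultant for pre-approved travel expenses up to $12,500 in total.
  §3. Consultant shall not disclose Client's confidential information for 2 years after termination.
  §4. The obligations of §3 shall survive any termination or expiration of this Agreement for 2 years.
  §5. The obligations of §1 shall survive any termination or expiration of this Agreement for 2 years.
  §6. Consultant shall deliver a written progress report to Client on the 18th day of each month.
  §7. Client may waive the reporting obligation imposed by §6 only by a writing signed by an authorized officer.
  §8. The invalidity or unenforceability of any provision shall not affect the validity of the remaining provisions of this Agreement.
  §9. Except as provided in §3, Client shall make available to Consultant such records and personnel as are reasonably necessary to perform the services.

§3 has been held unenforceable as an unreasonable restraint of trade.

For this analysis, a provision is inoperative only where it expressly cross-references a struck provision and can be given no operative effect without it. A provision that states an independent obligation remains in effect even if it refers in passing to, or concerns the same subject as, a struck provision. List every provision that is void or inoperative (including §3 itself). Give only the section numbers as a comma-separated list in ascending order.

3, 4

§3 is struck. §4 merely fixes the survival period for §3; with §3 gone it has nothing to operate on and falls away. Although §9 refers to §3, its operative terms do not depend on §3, so it remains in effect. §8 is a severability clause and preserves every provision that can still be given independent effect. That leaves §1, §2, §5, §6, §7, §8, and §9 in effect.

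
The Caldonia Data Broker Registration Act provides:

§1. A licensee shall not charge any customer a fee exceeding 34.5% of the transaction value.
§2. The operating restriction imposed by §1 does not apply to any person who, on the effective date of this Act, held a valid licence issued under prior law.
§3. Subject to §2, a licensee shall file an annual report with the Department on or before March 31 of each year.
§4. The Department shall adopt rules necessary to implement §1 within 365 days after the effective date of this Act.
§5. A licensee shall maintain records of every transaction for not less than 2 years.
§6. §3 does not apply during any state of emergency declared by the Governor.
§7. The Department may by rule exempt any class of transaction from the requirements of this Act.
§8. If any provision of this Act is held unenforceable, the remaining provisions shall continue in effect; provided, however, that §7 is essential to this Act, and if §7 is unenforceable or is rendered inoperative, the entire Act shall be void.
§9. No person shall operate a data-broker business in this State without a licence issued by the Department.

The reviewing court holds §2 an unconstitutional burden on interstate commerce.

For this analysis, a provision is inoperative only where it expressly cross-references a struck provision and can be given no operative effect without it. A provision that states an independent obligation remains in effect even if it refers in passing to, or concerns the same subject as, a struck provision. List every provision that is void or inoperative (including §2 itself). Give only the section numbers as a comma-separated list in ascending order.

§2 is struck. §3 mentions §2 but its own obligation stands independently of §2, so §3 is not affected. Nothing else in the Act is defined by reference to §2. §8 makes §7 an essential term, but §7 is unaffected, so the severability proviso in §8 preserves the remaining provisions. That leaves §1, §3, §4, §5, §6, §7, §8, and §9 in effect.

2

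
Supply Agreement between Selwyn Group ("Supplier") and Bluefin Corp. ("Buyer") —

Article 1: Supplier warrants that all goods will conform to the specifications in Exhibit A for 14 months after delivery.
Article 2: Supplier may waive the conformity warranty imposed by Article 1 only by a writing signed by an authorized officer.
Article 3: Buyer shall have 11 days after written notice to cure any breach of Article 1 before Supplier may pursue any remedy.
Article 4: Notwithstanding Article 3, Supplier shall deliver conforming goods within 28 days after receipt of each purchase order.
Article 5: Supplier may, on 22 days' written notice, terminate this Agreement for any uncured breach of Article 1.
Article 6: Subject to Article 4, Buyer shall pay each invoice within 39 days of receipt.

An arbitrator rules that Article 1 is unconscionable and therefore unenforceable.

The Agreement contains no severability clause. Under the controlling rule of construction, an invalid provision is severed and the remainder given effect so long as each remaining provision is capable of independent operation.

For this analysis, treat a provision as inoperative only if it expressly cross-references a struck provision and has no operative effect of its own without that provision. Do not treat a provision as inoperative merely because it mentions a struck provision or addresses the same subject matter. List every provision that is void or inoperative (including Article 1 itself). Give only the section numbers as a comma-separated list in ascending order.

Article 1 is struck. Article 2 merely fixes the waiver condition for Article 1; with Article 1 gone it has nothing to operate on and falls away. Article 3 operates only by reference to Article 1, so it falls with Article 1. Article 5 operates only by reference to Article 1, so it falls with Article 1. Although Article 4 refers to Article 3, its operative terms do not depend on Article 3, so it remains in effect. With no severability clause, the stated default rule severs what cannot stand and enforces each remaining provision that can operate on its own. Article 4 and Article 6 remain in effect.

1, 2, 3, 5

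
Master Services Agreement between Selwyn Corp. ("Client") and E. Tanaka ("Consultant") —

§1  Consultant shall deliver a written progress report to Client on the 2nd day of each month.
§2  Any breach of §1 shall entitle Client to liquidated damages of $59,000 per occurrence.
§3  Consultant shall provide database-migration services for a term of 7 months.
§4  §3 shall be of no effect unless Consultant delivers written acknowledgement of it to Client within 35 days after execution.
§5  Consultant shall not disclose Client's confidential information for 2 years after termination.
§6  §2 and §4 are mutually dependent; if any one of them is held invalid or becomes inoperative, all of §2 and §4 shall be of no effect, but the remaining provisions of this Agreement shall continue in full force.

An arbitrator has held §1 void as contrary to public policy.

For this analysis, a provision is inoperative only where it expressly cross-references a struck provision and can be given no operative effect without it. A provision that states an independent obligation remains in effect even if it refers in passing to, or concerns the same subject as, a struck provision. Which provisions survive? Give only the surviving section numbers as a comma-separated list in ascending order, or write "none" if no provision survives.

3, 5, 6

§1 is struck. The whole of §2 is the liquidated-damages amount, defined by reference to §1, so §2 cannot stand once §1 is removed. §6 declares §2 and §4 mutually dependent; since one of them has fallen, all of them are of no effect. That brings down §4 as well. The remainder continues in force under §6. The provisions still in force are §3, §5, and §6.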